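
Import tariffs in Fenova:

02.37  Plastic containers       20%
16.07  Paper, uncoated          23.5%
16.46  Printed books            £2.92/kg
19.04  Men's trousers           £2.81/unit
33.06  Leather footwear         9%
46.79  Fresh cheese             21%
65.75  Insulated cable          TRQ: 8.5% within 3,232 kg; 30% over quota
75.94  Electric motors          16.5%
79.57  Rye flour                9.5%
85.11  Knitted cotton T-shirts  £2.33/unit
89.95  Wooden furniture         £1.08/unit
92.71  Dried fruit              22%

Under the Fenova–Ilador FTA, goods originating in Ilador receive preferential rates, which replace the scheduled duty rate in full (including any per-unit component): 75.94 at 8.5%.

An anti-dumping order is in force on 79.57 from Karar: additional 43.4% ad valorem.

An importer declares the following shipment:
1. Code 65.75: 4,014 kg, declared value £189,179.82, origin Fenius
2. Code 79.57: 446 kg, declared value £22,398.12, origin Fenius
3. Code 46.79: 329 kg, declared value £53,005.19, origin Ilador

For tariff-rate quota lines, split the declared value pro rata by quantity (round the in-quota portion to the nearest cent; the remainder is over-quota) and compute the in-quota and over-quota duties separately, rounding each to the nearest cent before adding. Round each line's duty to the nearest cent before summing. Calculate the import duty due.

Line 1 (65.75, Fenius, 4,014 kg, £189,179.82):
Code 65.75 is under a tariff-rate quota (threshold 3,232 kg). In-quota: 3,232 kg at 8.5%; over-quota: 782 kg at 30%.
Pro-rata value split: in-quota = £189,179.82 × 3,232/4,014 = £152,324.16; over-quota = £189,179.82 − £152,324.16 = £36,855.66.
In-quota duty = £152,324.16 × 8.5% = £12,947.55. Over-quota duty = £36,855.66 × 30% = £11,056.70.
Line duty = £12,947.55 + £11,056.70 = £24,004.25.
Line 2 (79.57, Fenius, 446 kg, £22,398.12):
Base rate for 79.57 is 9.5%.
The additional-duty order on 79.57 targets Karar, not Fenius; it does not apply.
Duty = £22,398.12 × 9.5% = £2,127.82.
Line 3 (46.79, Ilador, 329 kg, £53,005.19):
Base rate for 46.79 is 21%.
Origin Ilador is the FTA partner but 46.79 is not on the preference list; base rate stands.
Duty = £53,005.19 × 21% = £11,131.09.
Total = £24,004.25 + £2,127.82 + £11,131.09 = £37,263.16.

£37,263.16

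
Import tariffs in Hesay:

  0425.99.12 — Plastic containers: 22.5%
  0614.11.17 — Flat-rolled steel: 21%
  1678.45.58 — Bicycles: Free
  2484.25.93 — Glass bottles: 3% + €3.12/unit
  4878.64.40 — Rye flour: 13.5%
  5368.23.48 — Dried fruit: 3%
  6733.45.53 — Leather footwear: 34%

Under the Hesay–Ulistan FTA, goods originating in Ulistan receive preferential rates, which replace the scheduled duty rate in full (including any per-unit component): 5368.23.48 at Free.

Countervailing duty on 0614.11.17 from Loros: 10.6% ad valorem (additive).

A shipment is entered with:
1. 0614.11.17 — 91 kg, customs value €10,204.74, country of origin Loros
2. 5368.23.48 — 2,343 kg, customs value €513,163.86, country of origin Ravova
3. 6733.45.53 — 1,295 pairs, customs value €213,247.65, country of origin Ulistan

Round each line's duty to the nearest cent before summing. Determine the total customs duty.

€91,123.82

Line 1 (0614.11.17, Loros, 91 kg, €10,204.74):
Base rate for 0614.11.17 is 21%.
Additional duty on 0614.11.17 from Loros: +10.6%. Applied ad valorem rate: 21% + 10.6% = 31.6%.
Duty = €10,204.74 × 31.6% = €3,224.70.
Line 2 (5368.23.48, Ravova, 2,343 kg, €513,163.86):
Base rate for 5368.23.48 is 3%.
5368.23.48 has an FTA preferential rate, but origin Ravova is not Ulistan; base rate stands.
Duty = €513,163.86 × 3% = €15,394.92.
Line 3 (6733.45.53, Ulistan, 1,295 pairs, €213,247.65):
Base rate for 6733.45.53 is 34%.
Origin Ulistan is the FTA partner but 6733.45.53 is not on the preference list; base rate stands.
Duty = €213,247.65 × 34% = €72,504.20.
Total = €3,224.70 + €15,394.92 + €72,504.20 = €91,123.82.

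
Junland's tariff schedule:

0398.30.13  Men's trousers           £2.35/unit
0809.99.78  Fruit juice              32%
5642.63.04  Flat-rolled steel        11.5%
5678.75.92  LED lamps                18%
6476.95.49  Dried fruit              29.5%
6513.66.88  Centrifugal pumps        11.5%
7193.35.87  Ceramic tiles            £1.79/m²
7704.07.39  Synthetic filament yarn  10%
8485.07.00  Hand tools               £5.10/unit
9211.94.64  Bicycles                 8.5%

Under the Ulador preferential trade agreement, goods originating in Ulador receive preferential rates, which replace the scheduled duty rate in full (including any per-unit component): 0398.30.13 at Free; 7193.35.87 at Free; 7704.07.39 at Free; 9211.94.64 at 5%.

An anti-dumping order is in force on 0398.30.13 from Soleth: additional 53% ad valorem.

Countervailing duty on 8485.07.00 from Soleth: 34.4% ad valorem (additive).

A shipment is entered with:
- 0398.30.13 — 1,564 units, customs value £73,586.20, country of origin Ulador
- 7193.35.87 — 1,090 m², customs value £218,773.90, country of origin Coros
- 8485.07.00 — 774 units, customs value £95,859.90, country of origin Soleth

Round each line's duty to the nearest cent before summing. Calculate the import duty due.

Line 1 (0398.30.13, Ulador, 1,564 units, £73,586.20):
Base rate for 0398.30.13 is £2.35/unit.
Origin Ulador qualifies under the Junland–Ulador agreement and 0398.30.13 is covered: preferential rate Free applies instead.
The additional-duty order on 0398.30.13 targets Soleth, not Ulador; it does not apply.
Duty = £73,586.20 × 0% = £0.00.
Line 2 (7193.35.87, Coros, 1,090 m², £218,773.90):
Base rate for 7193.35.87 is £1.79/m².
7193.35.87 has an FTA preferential rate, but origin Coros is not Ulador; base rate stands.
Duty = 1,090 × £1.79 = £1,951.10.
Line 3 (8485.07.00, Soleth, 774 units, £95,859.90):
Base rate for 8485.07.00 is £5.10/unit.
Additional duty on 8485.07.00 from Soleth: +34.4% ad valorem. Applied ad valorem rate = 34.4%.
Duty = £95,859.90 × 34.4% + 774 × £5.10 = £36,923.21.
Total = £0.00 + £1,951.10 + £36,923.21 = £38,874.31.

£38,874.31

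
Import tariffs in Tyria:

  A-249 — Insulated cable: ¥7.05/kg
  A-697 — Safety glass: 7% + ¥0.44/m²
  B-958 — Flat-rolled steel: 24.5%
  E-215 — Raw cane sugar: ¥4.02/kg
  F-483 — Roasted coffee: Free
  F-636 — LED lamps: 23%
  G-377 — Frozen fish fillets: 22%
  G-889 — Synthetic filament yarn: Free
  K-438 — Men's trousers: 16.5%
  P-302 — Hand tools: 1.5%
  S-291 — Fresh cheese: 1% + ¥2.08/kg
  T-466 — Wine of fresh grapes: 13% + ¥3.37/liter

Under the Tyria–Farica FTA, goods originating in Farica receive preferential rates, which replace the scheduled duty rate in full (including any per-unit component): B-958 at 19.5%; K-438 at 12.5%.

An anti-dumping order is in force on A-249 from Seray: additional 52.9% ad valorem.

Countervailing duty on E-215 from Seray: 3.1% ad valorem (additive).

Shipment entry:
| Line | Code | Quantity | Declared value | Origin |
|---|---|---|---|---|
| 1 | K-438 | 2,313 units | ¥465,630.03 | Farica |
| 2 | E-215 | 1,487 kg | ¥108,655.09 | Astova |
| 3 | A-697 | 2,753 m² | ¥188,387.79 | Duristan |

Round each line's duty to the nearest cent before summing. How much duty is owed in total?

Line 1 (K-438, Farica, 2,313 units, ¥465,630.03):
Base rate for K-438 is 16.5%.
Origin Farica qualifies under the Tyria–Farica agreement and K-438 is covered: preferential rate 12.5% applies instead.
Duty = ¥465,630.03 × 12.5% = ¥58,203.75.
Line 2 (E-215, Astova, 1,487 kg, ¥108,655.09):
Base rate for E-215 is ¥4.02/kg.
The additional-duty order on E-215 targets Seray, not Astova; it does not apply.
Duty = 1,487 × ¥4.02 = ¥5,977.74.
Line 3 (A-697, Duristan, 2,753 m², ¥188,387.79):
Base rate for A-697 is 7% + ¥0.44/m².
Duty = ¥188,387.79 × 7% + 2,753 × ¥0.44 = ¥14,398.47.
Total = ¥58,203.75 + ¥5,977.74 + ¥14,398.47 = ¥78,579.96.

¥78,579.96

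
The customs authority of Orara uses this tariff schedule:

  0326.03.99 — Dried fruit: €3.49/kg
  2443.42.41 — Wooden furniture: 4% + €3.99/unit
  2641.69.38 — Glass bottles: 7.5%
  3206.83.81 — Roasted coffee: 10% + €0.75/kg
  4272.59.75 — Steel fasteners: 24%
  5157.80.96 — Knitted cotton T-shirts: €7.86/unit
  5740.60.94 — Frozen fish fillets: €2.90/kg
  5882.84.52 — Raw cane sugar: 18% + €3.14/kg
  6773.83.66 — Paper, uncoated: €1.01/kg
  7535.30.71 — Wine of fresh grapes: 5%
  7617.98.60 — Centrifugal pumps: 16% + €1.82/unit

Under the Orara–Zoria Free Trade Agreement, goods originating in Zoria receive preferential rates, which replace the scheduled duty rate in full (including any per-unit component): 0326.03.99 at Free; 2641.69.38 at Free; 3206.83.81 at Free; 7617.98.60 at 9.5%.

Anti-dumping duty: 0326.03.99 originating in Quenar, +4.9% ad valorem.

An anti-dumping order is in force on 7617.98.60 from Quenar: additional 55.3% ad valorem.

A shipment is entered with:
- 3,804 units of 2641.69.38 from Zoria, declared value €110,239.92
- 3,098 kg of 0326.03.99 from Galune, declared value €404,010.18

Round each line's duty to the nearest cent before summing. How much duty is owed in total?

Line 1 (2641.69.38, Zoria, 3,804 units, €110,239.92):
Base rate for 2641.69.38 is 7.5%.
Origin Zoria qualifies under the Orara–Zoria agreement and 2641.69.38 is covered: preferential rate Free applies instead.
Duty = €110,239.92 × 0% = €0.00.
Line 2 (0326.03.99, Galune, 3,098 kg, €404,010.18):
Base rate for 0326.03.99 is €3.49/kg.
0326.03.99 has an FTA preferential rate, but origin Galune is not Zoria; base rate stands.
The additional-duty order on 0326.03.99 targets Quenar, not Galune; it does not apply.
Duty = 3,098 × €3.49 = €10,812.02.
Total = €0.00 + €10,812.02 = €10,812.02.

€10,812.02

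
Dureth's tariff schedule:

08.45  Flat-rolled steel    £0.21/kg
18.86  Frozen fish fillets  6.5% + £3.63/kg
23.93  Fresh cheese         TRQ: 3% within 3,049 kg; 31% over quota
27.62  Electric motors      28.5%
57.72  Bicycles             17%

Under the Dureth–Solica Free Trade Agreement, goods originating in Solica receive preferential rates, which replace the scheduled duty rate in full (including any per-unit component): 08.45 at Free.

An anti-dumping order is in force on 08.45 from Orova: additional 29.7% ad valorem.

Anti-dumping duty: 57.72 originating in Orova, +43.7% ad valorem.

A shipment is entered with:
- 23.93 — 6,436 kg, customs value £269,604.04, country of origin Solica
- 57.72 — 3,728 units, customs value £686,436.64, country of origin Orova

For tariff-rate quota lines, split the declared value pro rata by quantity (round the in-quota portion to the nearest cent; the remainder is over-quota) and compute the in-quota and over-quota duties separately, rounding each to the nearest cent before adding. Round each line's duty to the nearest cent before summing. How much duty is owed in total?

Line 1 (23.93, Solica, 6,436 kg, £269,604.04):
Code 23.93 is under a tariff-rate quota (threshold 3,049 kg). In-quota: 3,049 kg at 3%; over-quota: 3,387 kg at 31%.
Pro-rata value split: in-quota = £269,604.04 × 3,049/6,436 = £127,722.61; over-quota = £269,604.04 − £127,722.61 = £141,881.43.
In-quota duty = £127,722.61 × 3% = £3,831.68. Over-quota duty = £141,881.43 × 31% = £43,983.24.
Line duty = £3,831.68 + £43,983.24 = £47,814.92.
Line 2 (57.72, Orova, 3,728 units, £686,436.64):
Base rate for 57.72 is 17%.
Additional duty on 57.72 from Orova: +43.7%. Applied ad valorem rate: 17% + 43.7% = 60.7%.
Duty = £686,436.64 × 60.7% = £416,667.04.
Total = £47,814.92 + £416,667.04 = £464,481.96.

£464,481.96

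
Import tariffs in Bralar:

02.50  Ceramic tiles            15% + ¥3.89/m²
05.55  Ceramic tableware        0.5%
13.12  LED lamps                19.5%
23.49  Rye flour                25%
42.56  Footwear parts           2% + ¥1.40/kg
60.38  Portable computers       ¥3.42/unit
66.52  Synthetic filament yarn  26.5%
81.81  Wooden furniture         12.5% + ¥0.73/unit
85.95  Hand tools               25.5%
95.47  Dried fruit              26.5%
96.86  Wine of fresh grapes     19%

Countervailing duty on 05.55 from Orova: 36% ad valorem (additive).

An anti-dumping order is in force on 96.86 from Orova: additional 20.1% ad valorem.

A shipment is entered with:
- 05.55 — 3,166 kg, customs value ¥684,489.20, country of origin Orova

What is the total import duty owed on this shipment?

¥249,838.56

Line 1 (05.55, Orova, 3,166 kg, ¥684,489.20):
Base rate for 05.55 is 0.5%.
Additional duty on 05.55 from Orova: +36%. Applied ad valorem rate: 0.5% + 36% = 36.5%.
Duty = ¥684,489.20 × 36.5% = ¥249,838.56.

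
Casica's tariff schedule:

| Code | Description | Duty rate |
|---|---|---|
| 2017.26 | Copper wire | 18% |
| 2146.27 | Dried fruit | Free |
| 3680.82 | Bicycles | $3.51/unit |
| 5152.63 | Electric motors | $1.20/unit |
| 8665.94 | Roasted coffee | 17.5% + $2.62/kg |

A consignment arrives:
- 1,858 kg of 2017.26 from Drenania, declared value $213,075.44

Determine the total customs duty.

Line 1 (2017.26, Drenania, 1,858 kg, $213,075.44):
Base rate for 2017.26 is 18%.
Duty = $213,075.44 × 18% = $38,353.58.

$38,353.58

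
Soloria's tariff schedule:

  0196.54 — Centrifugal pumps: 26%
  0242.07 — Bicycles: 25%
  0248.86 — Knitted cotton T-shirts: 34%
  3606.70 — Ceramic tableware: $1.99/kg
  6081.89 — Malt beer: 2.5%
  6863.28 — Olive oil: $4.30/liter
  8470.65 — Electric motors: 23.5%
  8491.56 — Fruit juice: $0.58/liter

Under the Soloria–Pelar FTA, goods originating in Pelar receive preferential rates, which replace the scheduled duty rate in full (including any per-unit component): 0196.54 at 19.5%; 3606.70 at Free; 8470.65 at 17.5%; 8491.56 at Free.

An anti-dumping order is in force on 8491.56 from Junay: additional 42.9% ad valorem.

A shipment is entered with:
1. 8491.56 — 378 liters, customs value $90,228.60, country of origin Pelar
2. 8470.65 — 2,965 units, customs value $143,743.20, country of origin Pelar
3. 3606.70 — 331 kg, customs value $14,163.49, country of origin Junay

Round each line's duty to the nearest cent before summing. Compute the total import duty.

$25,813.75

Line 1 (8491.56, Pelar, 378 liters, $90,228.60):
Base rate for 8491.56 is $0.58/liter.
Origin Pelar qualifies under the Soloria–Pelar agreement and 8491.56 is covered: preferential rate Free applies instead.
The additional-duty order on 8491.56 targets Junay, not Pelar; it does not apply.
Duty = $90,228.60 × 0% = $0.00.
Line 2 (8470.65, Pelar, 2,965 units, $143,743.20):
Base rate for 8470.65 is 23.5%.
Origin Pelar qualifies under the Soloria–Pelar agreement and 8470.65 is covered: preferential rate 17.5% applies instead.
Duty = $143,743.20 × 17.5% = $25,155.06.
Line 3 (3606.70, Junay, 331 kg, $14,163.49):
Base rate for 3606.70 is $1.99/kg.
3606.70 has an FTA preferential rate, but origin Junay is not Pelar; base rate stands.
Duty = 331 × $1.99 = $658.69.
Total = $0.00 + $25,155.06 + $658.69 = $25,813.75.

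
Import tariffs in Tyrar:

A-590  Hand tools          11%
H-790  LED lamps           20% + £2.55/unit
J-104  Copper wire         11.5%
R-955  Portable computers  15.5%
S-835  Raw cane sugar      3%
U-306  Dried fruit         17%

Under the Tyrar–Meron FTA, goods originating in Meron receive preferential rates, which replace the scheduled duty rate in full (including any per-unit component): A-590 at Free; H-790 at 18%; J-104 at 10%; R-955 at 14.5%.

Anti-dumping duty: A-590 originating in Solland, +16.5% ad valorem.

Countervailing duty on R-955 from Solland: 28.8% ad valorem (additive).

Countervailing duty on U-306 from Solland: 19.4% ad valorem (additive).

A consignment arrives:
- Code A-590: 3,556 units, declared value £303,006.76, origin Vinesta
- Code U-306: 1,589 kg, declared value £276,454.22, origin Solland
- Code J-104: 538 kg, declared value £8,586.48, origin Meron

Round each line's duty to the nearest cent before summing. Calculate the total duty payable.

£134,818.73

Line 1 (A-590, Vinesta, 3,556 units, £303,006.76):
Base rate for A-590 is 11%.
A-590 has an FTA preferential rate, but origin Vinesta is not Meron; base rate stands.
The additional-duty order on A-590 targets Solland, not Vinesta; it does not apply.
Duty = £303,006.76 × 11% = £33,330.74.
Line 2 (U-306, Solland, 1,589 kg, £276,454.22):
Base rate for U-306 is 17%.
Additional duty on U-306 from Solland: +19.4%. Applied ad valorem rate: 17% + 19.4% = 36.4%.
Duty = £276,454.22 × 36.4% = £100,629.34.
Line 3 (J-104, Meron, 538 kg, £8,586.48):
Base rate for J-104 is 11.5%.
Origin Meron qualifies under the Tyrar–Meron agreement and J-104 is covered: preferential rate 10% applies instead.
Duty = £8,586.48 × 10% = £858.65.
Total = £33,330.74 + £100,629.34 + £858.65 = £134,818.73.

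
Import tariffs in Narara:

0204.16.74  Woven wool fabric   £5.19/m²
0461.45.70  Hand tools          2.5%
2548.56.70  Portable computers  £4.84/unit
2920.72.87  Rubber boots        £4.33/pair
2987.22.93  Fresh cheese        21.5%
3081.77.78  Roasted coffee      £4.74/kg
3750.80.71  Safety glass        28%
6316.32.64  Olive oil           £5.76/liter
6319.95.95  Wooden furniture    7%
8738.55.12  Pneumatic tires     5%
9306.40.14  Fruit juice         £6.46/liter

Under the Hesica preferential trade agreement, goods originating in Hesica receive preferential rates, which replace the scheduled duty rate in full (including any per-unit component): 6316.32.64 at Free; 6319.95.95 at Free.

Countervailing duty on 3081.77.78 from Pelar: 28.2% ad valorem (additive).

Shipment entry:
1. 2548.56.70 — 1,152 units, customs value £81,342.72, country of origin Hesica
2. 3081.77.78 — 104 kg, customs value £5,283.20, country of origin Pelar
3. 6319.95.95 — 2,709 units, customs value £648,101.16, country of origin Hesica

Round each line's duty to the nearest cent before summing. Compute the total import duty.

£7,558.50

Line 1 (2548.56.70, Hesica, 1,152 units, £81,342.72):
Base rate for 2548.56.70 is £4.84/unit.
Origin Hesica is the FTA partner but 2548.56.70 is not on the preference list; base rate stands.
Duty = 1,152 × £4.84 = £5,575.68.
Line 2 (3081.77.78, Pelar, 104 kg, £5,283.20):
Base rate for 3081.77.78 is £4.74/kg.
Additional duty on 3081.77.78 from Pelar: +28.2% ad valorem. Applied ad valorem rate = 28.2%.
Duty = £5,283.20 × 28.2% + 104 × £4.74 = £1,982.82.
Line 3 (6319.95.95, Hesica, 2,709 units, £648,101.16):
Base rate for 6319.95.95 is 7%.
Origin Hesica qualifies under the Narara–Hesica agreement and 6319.95.95 is covered: preferential rate Free applies instead.
Duty = £648,101.16 × 0% = £0.00.
Total = £5,575.68 + £1,982.82 + £0.00 = £7,558.50.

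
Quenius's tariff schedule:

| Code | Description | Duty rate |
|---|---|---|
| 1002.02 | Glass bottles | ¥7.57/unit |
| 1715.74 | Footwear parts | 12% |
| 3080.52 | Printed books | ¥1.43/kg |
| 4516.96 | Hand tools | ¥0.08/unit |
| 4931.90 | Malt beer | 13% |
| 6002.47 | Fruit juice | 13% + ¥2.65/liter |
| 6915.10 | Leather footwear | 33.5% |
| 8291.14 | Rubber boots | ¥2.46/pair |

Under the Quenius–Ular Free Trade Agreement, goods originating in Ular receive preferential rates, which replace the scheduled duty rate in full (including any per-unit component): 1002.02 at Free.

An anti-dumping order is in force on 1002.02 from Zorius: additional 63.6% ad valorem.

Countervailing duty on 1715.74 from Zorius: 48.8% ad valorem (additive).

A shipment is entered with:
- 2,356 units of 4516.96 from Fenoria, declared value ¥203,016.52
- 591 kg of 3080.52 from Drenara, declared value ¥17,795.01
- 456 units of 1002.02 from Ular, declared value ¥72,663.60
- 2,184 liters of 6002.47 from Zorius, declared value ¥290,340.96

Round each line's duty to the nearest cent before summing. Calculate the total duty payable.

Line 1 (4516.96, Fenoria, 2,356 units, ¥203,016.52):
Base rate for 4516.96 is ¥0.08/unit.
Duty = 2,356 × ¥0.08 = ¥188.48.
Line 2 (3080.52, Drenara, 591 kg, ¥17,795.01):
Base rate for 3080.52 is ¥1.43/kg.
Duty = 591 × ¥1.43 = ¥845.13.
Line 3 (1002.02, Ular, 456 units, ¥72,663.60):
Base rate for 1002.02 is ¥7.57/unit.
Origin Ular qualifies under the Quenius–Ular agreement and 1002.02 is covered: preferential rate Free applies instead.
The additional-duty order on 1002.02 targets Zorius, not Ular; it does not apply.
Duty = ¥72,663.60 × 0% = ¥0.00.
Line 4 (6002.47, Zorius, 2,184 liters, ¥290,340.96):
Base rate for 6002.47 is 13% + ¥2.65/liter.
Duty = ¥290,340.96 × 13% + 2,184 × ¥2.65 = ¥43,531.92.
Total = ¥188.48 + ¥845.13 + ¥0.00 + ¥43,531.92 = ¥44,565.53.

¥44,565.53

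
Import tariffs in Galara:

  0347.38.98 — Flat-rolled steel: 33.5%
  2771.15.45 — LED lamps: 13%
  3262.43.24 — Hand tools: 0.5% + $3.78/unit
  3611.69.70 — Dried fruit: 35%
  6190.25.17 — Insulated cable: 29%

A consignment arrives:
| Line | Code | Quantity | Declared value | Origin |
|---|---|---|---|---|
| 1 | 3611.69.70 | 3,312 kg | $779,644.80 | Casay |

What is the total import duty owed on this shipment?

Line 1 (3611.69.70, Casay, 3,312 kg, $779,644.80):
Base rate for 3611.69.70 is 35%.
Duty = $779,644.80 × 35% = $272,875.68.

$272,875.68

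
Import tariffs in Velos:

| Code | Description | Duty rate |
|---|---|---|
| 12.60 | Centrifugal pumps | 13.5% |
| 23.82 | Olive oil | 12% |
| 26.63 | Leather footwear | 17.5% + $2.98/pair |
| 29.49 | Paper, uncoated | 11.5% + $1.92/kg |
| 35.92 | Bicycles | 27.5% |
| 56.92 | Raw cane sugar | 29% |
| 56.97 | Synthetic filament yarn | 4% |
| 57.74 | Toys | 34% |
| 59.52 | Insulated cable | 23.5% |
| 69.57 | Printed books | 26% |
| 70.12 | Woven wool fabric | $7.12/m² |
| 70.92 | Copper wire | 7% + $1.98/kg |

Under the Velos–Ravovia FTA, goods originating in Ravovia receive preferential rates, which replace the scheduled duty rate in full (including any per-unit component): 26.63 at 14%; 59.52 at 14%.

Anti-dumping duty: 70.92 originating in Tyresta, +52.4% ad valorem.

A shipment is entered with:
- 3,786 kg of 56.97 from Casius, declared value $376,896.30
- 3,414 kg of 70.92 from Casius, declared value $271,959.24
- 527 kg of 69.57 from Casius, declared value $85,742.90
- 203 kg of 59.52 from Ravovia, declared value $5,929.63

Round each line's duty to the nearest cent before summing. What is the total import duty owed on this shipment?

Line 1 (56.97, Casius, 3,786 kg, $376,896.30):
Base rate for 56.97 is 4%.
Duty = $376,896.30 × 4% = $15,075.85.
Line 2 (70.92, Casius, 3,414 kg, $271,959.24):
Base rate for 70.92 is 7% + $1.98/kg.
The additional-duty order on 70.92 targets Tyresta, not Casius; it does not apply.
Duty = $271,959.24 × 7% + 3,414 × $1.98 = $25,796.87.
Line 3 (69.57, Casius, 527 kg, $85,742.90):
Base rate for 69.57 is 26%.
Duty = $85,742.90 × 26% = $22,293.15.
Line 4 (59.52, Ravovia, 203 kg, $5,929.63):
Base rate for 59.52 is 23.5%.
Origin Ravovia qualifies under the Velos–Ravovia agreement and 59.52 is covered: preferential rate 14% applies instead.
Duty = $5,929.63 × 14% = $830.15.
Total = $15,075.85 + $25,796.87 + $22,293.15 + $830.15 = $63,996.02.

$63,996.02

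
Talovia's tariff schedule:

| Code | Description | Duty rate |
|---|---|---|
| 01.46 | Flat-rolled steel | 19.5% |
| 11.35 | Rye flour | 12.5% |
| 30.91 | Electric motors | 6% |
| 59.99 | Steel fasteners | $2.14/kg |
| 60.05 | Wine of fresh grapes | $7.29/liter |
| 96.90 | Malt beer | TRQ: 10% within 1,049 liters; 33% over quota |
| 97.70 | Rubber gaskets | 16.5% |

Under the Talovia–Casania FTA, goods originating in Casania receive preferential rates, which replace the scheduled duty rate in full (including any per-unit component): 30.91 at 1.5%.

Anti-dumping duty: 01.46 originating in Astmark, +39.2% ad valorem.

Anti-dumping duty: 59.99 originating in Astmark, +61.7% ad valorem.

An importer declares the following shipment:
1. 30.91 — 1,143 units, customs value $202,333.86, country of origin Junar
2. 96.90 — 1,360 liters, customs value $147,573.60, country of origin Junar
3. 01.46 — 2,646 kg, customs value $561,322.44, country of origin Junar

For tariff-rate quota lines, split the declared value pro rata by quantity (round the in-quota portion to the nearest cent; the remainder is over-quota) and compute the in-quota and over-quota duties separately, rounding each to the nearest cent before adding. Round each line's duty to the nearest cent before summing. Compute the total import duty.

$144,116.99

Line 1 (30.91, Junar, 1,143 units, $202,333.86):
Base rate for 30.91 is 6%.
30.91 has an FTA preferential rate, but origin Junar is not Casania; base rate stands.
Duty = $202,333.86 × 6% = $12,140.03.
Line 2 (96.90, Junar, 1,360 liters, $147,573.60):
Code 96.90 is under a tariff-rate quota (threshold 1,049 liters). In-quota: 1,049 liters at 10%; over-quota: 311 liters at 33%.
Pro-rata value split: in-quota = $147,573.60 × 1,049/1,360 = $113,826.99; over-quota = $147,573.60 − $113,826.99 = $33,746.61.
In-quota duty = $113,826.99 × 10% = $11,382.70. Over-quota duty = $33,746.61 × 33% = $11,136.38.
Line duty = $11,382.70 + $11,136.38 = $22,519.08.
Line 3 (01.46, Junar, 2,646 kg, $561,322.44):
Base rate for 01.46 is 19.5%.
The additional-duty order on 01.46 targets Astmark, not Junar; it does not apply.
Duty = $561,322.44 × 19.5% = $109,457.88.
Total = $12,140.03 + $22,519.08 + $109,457.88 = $144,116.99.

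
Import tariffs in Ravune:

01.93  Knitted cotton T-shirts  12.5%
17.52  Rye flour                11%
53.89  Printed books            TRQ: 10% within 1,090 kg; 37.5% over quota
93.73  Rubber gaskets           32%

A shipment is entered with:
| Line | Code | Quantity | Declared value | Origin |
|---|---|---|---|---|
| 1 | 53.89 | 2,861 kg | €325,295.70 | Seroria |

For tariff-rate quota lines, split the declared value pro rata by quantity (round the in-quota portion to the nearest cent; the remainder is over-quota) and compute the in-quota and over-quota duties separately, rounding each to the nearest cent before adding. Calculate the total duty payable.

€87,904.31

Line 1 (53.89, Seroria, 2,861 kg, €325,295.70):
Code 53.89 is under a tariff-rate quota (threshold 1,090 kg). In-quota: 1,090 kg at 10%; over-quota: 1,771 kg at 37.5%.
Pro-rata value split: in-quota = €325,295.70 × 1,090/2,861 = €123,933.00; over-quota = €325,295.70 − €123,933.00 = €201,362.70.
In-quota duty = €123,933.00 × 10% = €12,393.30. Over-quota duty = €201,362.70 × 37.5% = €75,511.01.
Line duty = €12,393.30 + €75,511.01 = €87,904.31.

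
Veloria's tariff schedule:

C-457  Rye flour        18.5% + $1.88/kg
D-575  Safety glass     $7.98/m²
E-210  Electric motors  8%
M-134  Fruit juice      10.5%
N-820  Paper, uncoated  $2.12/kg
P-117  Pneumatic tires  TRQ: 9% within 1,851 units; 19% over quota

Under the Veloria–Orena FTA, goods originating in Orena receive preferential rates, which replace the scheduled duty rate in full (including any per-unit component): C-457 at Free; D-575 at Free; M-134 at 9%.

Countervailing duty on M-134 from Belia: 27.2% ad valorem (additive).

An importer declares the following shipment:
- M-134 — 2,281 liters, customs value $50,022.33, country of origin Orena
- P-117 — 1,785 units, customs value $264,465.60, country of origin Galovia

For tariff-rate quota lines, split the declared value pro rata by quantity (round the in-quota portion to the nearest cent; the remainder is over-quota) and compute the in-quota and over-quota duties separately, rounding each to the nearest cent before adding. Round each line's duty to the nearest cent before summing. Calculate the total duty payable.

$28,303.91

Line 1 (M-134, Orena, 2,281 liters, $50,022.33):
Base rate for M-134 is 10.5%.
Origin Orena qualifies under the Veloria–Orena agreement and M-134 is covered: preferential rate 9% applies instead.
The additional-duty order on M-134 targets Belia, not Orena; it does not apply.
Duty = $50,022.33 × 9% = $4,502.01.
Line 2 (P-117, Galovia, 1,785 units, $264,465.60):
Code P-117 is under a tariff-rate quota (threshold 1,851 units). Quantity 1,785 units is within the quota, so the in-quota rate 9% applies to the full value.
Duty = $264,465.60 × 9% = $23,801.90.
Total = $4,502.01 + $23,801.90 = $28,303.91.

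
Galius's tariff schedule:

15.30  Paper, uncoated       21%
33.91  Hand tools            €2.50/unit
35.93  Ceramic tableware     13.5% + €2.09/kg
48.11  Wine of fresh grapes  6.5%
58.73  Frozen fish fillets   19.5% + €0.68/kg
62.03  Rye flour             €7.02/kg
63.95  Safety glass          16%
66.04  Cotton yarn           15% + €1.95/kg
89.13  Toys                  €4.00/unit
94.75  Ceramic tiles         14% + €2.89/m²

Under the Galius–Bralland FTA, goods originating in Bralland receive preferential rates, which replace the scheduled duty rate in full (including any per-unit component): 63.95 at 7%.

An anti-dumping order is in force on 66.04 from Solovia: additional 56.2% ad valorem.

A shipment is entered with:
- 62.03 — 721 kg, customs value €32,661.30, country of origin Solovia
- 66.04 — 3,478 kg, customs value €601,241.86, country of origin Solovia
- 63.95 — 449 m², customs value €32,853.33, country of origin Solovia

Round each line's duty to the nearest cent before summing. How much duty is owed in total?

Line 1 (62.03, Solovia, 721 kg, €32,661.30):
Base rate for 62.03 is €7.02/kg.
Duty = 721 × €7.02 = €5,061.42.
Line 2 (66.04, Solovia, 3,478 kg, €601,241.86):
Base rate for 66.04 is 15% + €1.95/kg.
Additional duty on 66.04 from Solovia: +56.2%. Applied ad valorem rate: 15% + 56.2% = 71.2%.
Duty = €601,241.86 × 71.2% + 3,478 × €1.95 = €434,866.30.
Line 3 (63.95, Solovia, 449 m², €32,853.33):
Base rate for 63.95 is 16%.
63.95 has an FTA preferential rate, but origin Solovia is not Bralland; base rate stands.
Duty = €32,853.33 × 16% = €5,256.53.
Total = €5,061.42 + €434,866.30 + €5,256.53 = €445,184.25.

€445,184.25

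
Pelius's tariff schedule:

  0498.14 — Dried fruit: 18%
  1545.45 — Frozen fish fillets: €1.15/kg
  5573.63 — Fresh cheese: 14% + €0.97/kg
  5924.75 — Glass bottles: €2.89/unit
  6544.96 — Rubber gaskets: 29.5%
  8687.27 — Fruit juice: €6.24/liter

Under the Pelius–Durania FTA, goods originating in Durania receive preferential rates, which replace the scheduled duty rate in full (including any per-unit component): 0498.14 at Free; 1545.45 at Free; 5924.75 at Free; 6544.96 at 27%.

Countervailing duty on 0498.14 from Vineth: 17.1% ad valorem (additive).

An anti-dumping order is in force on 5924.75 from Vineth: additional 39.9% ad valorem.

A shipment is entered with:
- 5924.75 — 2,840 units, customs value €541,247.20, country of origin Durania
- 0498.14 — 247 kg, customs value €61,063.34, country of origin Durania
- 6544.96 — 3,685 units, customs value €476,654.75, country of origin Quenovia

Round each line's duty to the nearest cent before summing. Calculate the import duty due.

Line 1 (5924.75, Durania, 2,840 units, €541,247.20):
Base rate for 5924.75 is €2.89/unit.
Origin Durania qualifies under the Pelius–Durania agreement and 5924.75 is covered: preferential rate Free applies instead.
The additional-duty order on 5924.75 targets Vineth, not Durania; it does not apply.
Duty = €541,247.20 × 0% = €0.00.
Line 2 (0498.14, Durania, 247 kg, €61,063.34):
Base rate for 0498.14 is 18%.
Origin Durania qualifies under the Pelius–Durania agreement and 0498.14 is covered: preferential rate Free applies instead.
The additional-duty order on 0498.14 targets Vineth, not Durania; it does not apply.
Duty = €61,063.34 × 0% = €0.00.
Line 3 (6544.96, Quenovia, 3,685 units, €476,654.75):
Base rate for 6544.96 is 29.5%.
6544.96 has an FTA preferential rate, but origin Quenovia is not Durania; base rate stands.
Duty = €476,654.75 × 29.5% = €140,613.15.
Total = €0.00 + €0.00 + €140,613.15 = €140,613.15.

€140,613.15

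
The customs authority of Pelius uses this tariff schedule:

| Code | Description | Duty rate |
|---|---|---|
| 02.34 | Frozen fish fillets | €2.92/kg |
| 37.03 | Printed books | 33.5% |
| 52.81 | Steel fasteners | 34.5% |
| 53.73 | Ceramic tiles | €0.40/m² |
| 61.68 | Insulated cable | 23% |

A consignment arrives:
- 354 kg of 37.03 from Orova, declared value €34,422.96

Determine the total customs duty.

Line 1 (37.03, Orova, 354 kg, €34,422.96):
Base rate for 37.03 is 33.5%.
Duty = €34,422.96 × 33.5% = €11,531.69.

€11,531.69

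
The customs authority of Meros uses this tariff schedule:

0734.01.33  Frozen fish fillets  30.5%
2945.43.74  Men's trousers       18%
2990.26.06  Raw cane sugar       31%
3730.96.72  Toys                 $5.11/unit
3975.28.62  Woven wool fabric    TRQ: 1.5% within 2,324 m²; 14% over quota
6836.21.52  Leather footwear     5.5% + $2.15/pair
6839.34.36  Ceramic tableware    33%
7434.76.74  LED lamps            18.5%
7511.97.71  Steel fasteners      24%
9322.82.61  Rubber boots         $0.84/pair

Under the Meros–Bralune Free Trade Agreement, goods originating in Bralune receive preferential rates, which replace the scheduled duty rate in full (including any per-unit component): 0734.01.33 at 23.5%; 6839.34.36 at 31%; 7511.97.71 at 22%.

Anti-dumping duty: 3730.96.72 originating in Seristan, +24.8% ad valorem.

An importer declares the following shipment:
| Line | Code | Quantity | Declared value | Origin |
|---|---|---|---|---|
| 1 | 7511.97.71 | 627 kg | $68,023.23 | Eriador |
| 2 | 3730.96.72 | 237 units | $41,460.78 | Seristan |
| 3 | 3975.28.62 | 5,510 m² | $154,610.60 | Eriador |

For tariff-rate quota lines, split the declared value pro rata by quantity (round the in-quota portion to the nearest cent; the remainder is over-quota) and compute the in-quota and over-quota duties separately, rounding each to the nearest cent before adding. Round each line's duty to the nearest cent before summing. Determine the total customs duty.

$41,312.97

Line 1 (7511.97.71, Eriador, 627 kg, $68,023.23):
Base rate for 7511.97.71 is 24%.
7511.97.71 has an FTA preferential rate, but origin Eriador is not Bralune; base rate stands.
Duty = $68,023.23 × 24% = $16,325.58.
Line 2 (3730.96.72, Seristan, 237 units, $41,460.78):
Base rate for 3730.96.72 is $5.11/unit.
Additional duty on 3730.96.72 from Seristan: +24.8% ad valorem. Applied ad valorem rate = 24.8%.
Duty = $41,460.78 × 24.8% + 237 × $5.11 = $11,493.34.
Line 3 (3975.28.62, Eriador, 5,510 m², $154,610.60):
Code 3975.28.62 is under a tariff-rate quota (threshold 2,324 m²). In-quota: 2,324 m² at 1.5%; over-quota: 3,186 m² at 14%.
Pro-rata value split: in-quota = $154,610.60 × 2,324/5,510 = $65,211.44; over-quota = $154,610.60 − $65,211.44 = $89,399.16.
In-quota duty = $65,211.44 × 1.5% = $978.17. Over-quota duty = $89,399.16 × 14% = $12,515.88.
Line duty = $978.17 + $12,515.88 = $13,494.05.
Total = $16,325.58 + $11,493.34 + $13,494.05 = $41,312.97.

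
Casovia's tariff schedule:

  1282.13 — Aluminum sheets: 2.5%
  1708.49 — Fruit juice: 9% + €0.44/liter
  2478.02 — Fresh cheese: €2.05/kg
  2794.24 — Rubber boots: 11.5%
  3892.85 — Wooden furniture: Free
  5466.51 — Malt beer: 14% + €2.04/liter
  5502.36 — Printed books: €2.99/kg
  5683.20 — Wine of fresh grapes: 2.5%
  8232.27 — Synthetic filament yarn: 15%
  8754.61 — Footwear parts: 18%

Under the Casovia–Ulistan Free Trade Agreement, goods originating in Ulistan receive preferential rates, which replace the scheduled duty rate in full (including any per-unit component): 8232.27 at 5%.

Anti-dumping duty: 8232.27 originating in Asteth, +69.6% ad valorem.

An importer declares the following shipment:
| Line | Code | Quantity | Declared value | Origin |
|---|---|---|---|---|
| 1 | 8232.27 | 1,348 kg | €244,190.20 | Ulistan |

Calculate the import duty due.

Line 1 (8232.27, Ulistan, 1,348 kg, €244,190.20):
Base rate for 8232.27 is 15%.
Origin Ulistan qualifies under the Casovia–Ulistan agreement and 8232.27 is covered: preferential rate 5% applies instead.
The additional-duty order on 8232.27 targets Asteth, not Ulistan; it does not apply.
Duty = €244,190.20 × 5% = €12,209.51.

€12,209.51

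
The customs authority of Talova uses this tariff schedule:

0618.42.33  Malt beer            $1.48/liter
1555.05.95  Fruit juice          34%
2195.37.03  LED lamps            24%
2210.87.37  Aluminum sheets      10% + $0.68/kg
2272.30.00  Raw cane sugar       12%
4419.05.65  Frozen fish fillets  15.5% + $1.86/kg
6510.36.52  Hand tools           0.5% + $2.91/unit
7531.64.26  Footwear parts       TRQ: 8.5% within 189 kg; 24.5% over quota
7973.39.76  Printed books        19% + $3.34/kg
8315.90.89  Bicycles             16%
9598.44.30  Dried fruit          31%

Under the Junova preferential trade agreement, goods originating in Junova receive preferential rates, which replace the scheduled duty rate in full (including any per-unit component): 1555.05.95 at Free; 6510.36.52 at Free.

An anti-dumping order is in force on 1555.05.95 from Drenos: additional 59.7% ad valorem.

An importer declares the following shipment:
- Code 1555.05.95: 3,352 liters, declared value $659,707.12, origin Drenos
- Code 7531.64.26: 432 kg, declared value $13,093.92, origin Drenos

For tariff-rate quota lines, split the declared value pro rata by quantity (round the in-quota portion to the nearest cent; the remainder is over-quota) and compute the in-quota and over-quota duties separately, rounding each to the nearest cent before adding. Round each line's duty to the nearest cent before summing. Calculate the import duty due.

$620,437.01

Line 1 (1555.05.95, Drenos, 3,352 liters, $659,707.12):
Base rate for 1555.05.95 is 34%.
1555.05.95 has an FTA preferential rate, but origin Drenos is not Junova; base rate stands.
Additional duty on 1555.05.95 from Drenos: +59.7%. Applied ad valorem rate: 34% + 59.7% = 93.7%.
Duty = $659,707.12 × 93.7% = $618,145.57.
Line 2 (7531.64.26, Drenos, 432 kg, $13,093.92):
Code 7531.64.26 is under a tariff-rate quota (threshold 189 kg). In-quota: 189 kg at 8.5%; over-quota: 243 kg at 24.5%.
Pro-rata value split: in-quota = $13,093.92 × 189/432 = $5,728.59; over-quota = $13,093.92 − $5,728.59 = $7,365.33.
In-quota duty = $5,728.59 × 8.5% = $486.93. Over-quota duty = $7,365.33 × 24.5% = $1,804.51.
Line duty = $486.93 + $1,804.51 = $2,291.44.
Total = $618,145.57 + $2,291.44 = $620,437.01.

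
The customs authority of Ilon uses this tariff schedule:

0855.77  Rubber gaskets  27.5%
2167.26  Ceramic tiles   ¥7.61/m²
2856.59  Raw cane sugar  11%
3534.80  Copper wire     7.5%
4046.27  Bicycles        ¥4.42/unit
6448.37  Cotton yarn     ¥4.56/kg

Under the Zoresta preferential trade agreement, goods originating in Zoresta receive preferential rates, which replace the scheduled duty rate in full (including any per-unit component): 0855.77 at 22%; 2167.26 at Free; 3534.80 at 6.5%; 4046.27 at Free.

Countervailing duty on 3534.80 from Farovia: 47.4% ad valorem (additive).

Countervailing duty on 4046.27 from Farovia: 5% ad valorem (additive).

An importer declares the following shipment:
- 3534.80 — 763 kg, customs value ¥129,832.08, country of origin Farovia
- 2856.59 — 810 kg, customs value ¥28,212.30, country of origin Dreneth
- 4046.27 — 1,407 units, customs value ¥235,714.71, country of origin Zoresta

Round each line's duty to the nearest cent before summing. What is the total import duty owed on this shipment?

Line 1 (3534.80, Farovia, 763 kg, ¥129,832.08):
Base rate for 3534.80 is 7.5%.
3534.80 has an FTA preferential rate, but origin Farovia is not Zoresta; base rate stands.
Additional duty on 3534.80 from Farovia: +47.4%. Applied ad valorem rate: 7.5% + 47.4% = 54.9%.
Duty = ¥129,832.08 × 54.9% = ¥71,277.81.
Line 2 (2856.59, Dreneth, 810 kg, ¥28,212.30):
Base rate for 2856.59 is 11%.
Duty = ¥28,212.30 × 11% = ¥3,103.35.
Line 3 (4046.27, Zoresta, 1,407 units, ¥235,714.71):
Base rate for 4046.27 is ¥4.42/unit.
Origin Zoresta qualifies under the Ilon–Zoresta agreement and 4046.27 is covered: preferential rate Free applies instead.
The additional-duty order on 4046.27 targets Farovia, not Zoresta; it does not apply.
Duty = ¥235,714.71 × 0% = ¥0.00.
Total = ¥71,277.81 + ¥3,103.35 + ¥0.00 = ¥74,381.16.

¥74,381.16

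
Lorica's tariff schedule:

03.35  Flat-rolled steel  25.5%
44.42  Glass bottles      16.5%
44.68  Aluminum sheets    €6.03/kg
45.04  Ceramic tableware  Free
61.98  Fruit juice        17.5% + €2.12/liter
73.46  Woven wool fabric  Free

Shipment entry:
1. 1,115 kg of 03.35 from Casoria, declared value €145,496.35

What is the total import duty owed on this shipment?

Line 1 (03.35, Casoria, 1,115 kg, €145,496.35):
Base rate for 03.35 is 25.5%.
Duty = €145,496.35 × 25.5% = €37,101.57.

€37,101.57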